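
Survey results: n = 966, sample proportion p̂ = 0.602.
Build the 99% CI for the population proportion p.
(0.561, 0.643)

Proportion CI:
SE = √(p̂(1-p̂)/n) = √(0.602 · 0.398 / 966) = 0.01575

z* = 2.576
Margin = z* · SE = 2.576 · 0.01575 = 0.0406

CI: 0.602 ± 0.0406 = (0.561, 0.643)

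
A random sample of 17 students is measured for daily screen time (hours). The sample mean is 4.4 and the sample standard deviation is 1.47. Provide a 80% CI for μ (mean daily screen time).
(3.92, 4.88)

t-interval (σ unknown):
df = n - 1 = 16
t* = 1.337 for 80% confidence

Margin of error = t* · s/√n = 1.337 · 1.47/√17 = 0.48

CI: (3.92, 4.88)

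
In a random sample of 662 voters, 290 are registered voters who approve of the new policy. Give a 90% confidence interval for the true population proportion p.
(0.406, 0.470)

Proportion CI:
p̂ = 290/662 = 0.43807
SE = √(p̂(1-p̂)/n) = √(0.43807 · 0.56193 / 662) = 0.01928

z* = 1.645
Margin = z* · SE = 1.645 · 0.01928 = 0.0317

CI: 0.43807 ± 0.0317 = (0.406, 0.470)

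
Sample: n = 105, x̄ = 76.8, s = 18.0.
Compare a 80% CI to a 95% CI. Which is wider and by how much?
95% CI is wider by 2.44

df = 104
80% CI: t* = 1.290, (74.53, 79.07), width = 2 · t* · s/√n = 4.53
95% CI: t* = 1.983, (73.32, 80.28), width = 2 · t* · s/√n = 6.97

The 95% CI is wider by 6.97 - 4.53 = 2.44.
Higher confidence requires a wider interval.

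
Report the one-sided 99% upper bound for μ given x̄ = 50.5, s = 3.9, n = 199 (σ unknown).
μ ≤ 51.15

Upper bound (one-sided):
t* = 2.345 (one-sided for 99%)
Upper bound = x̄ + t* · s/√n = 50.5 + 2.345 · 3.9/√199 = 51.15

We are 99% confident that μ ≤ 51.15.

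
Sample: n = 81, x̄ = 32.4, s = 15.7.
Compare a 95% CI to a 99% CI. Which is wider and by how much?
99% CI is wider by 2.27

df = 80
95% CI: t* = 1.990, (28.93, 35.87), width = 2 · t* · s/√n = 6.94
99% CI: t* = 2.639, (27.80, 37.00), width = 2 · t* · s/√n = 9.21

The 99% CI is wider by 9.21 - 6.94 = 2.27.
Higher confidence requires a wider interval.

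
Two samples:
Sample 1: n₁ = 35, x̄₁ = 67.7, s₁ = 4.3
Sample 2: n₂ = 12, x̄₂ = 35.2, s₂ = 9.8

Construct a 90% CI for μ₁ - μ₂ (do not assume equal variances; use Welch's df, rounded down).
(27.29, 37.71)

Difference: x̄₁ - x̄₂ = 32.50
SE = √(s₁²/n₁ + s₂²/n₂) = √(4.3²/35 + 9.8²/12) = 2.9209
df = 12.48 → 12 (Welch–Satterthwaite, rounded down)
t* = 1.782

CI: 32.50 ± 1.782 · 2.9209 = 32.50 ± 5.21 = (27.29, 37.71)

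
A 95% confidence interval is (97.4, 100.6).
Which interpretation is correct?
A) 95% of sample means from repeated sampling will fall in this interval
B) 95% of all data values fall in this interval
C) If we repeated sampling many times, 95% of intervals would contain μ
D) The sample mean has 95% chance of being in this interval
C

A) Wrong — coverage applies to intervals containing μ, not to future x̄ values.
B) Wrong — a CI is about the parameter μ, not individual data values.
C) Correct — this is the frequentist long-run coverage interpretation.
D) Wrong — x̄ is observed and sits in the interval by construction.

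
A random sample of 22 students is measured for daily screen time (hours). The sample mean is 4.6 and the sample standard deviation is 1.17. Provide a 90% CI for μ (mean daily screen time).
(4.17, 5.03)

t-interval (σ unknown):
df = n - 1 = 21
t* = 1.721 for 90% confidence

Margin of error = t* · s/√n = 1.721 · 1.17/√22 = 0.43

CI: (4.17, 5.03)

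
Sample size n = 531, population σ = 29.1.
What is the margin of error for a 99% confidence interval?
Margin of error = 3.25

Margin of error = z* · σ/√n
= 2.576 · 29.1/√531
= 2.576 · 29.1/23.0434
= 3.25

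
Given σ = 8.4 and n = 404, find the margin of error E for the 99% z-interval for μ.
Margin of error = 1.08

Margin of error = z* · σ/√n
= 2.576 · 8.4/√404
= 2.576 · 8.4/20.0998
= 1.08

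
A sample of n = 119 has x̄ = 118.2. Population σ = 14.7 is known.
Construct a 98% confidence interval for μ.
(115.07, 121.33)

z-interval (σ known):
z* = 2.326 for 98% confidence

Margin of error = z* · σ/√n = 2.326 · 14.7/√119 = 3.13

CI: (118.2 - 3.13, 118.2 + 3.13) = (115.07, 121.33)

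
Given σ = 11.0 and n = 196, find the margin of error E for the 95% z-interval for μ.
Margin of error = 1.54

Margin of error = z* · σ/√n
= 1.960 · 11.0/√196
= 1.960 · 11.0/14.0000
= 1.54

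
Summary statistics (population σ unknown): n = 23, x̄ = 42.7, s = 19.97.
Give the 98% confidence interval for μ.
(32.26, 53.14)

t-interval (σ unknown):
df = n - 1 = 22
t* = 2.508 for 98% confidence

Margin of error = t* · s/√n = 2.508 · 19.97/√23 = 10.44

CI: (32.26, 53.14)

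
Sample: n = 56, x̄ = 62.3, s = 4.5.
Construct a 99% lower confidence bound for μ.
μ ≥ 60.86

Lower bound (one-sided):
t* = 2.396 (one-sided for 99%)
Lower bound = x̄ - t* · s/√n = 62.3 - 2.396 · 4.5/√56 = 60.86

We are 99% confident that μ ≥ 60.86.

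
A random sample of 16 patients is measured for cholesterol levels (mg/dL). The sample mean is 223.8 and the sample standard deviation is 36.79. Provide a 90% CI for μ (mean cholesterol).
(207.68, 239.92)

t-interval (σ unknown):
df = n - 1 = 15
t* = 1.753 for 90% confidence

Margin of error = t* · s/√n = 1.753 · 36.79/√16 = 16.12

CI: (207.68, 239.92)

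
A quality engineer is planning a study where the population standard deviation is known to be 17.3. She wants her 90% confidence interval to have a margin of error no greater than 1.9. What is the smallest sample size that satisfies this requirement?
n ≥ 225

For margin E ≤ 1.9:
n ≥ (z* · σ / E)²
n ≥ (1.645 · 17.3 / 1.9)²
n ≥ 224.35

Minimum n = 225 (rounding up)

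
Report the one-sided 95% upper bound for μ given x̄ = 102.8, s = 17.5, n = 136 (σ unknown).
μ ≤ 105.29

Upper bound (one-sided):
t* = 1.656 (one-sided for 95%)
Upper bound = x̄ + t* · s/√n = 102.8 + 1.656 · 17.5/√136 = 105.29

We are 95% confident that μ ≤ 105.29.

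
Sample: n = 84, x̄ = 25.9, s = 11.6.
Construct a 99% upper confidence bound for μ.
μ ≤ 28.90

Upper bound (one-sided):
t* = 2.372 (one-sided for 99%)
Upper bound = x̄ + t* · s/√n = 25.9 + 2.372 · 11.6/√84 = 28.90

We are 99% confident that μ ≤ 28.90.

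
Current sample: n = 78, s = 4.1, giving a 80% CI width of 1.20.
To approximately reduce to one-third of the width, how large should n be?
n ≈ 702

CI width ∝ 1/√n
To reduce width by factor 3, need √n to grow by 3 → need 3² = 9 times as many samples.

Current: n = 78, width = 1.20
New: n = 702, width ≈ 0.40

Width reduced by factor of 1.20/0.40 = 3.00.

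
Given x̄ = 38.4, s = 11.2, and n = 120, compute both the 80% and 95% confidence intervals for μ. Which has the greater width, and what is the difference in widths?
95% CI is wider by 1.41

df = 119
80% CI: t* = 1.289, (37.08, 39.72), width = 2 · t* · s/√n = 2.64
95% CI: t* = 1.980, (36.38, 40.42), width = 2 · t* · s/√n = 4.05

The 95% CI is wider by 4.05 - 2.64 = 1.41.
Higher confidence requires a wider interval.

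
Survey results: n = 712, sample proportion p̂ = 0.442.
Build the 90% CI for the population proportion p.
(0.411, 0.473)

Proportion CI:
SE = √(p̂(1-p̂)/n) = √(0.442 · 0.558 / 712) = 0.01861

z* = 1.645
Margin = z* · SE = 1.645 · 0.01861 = 0.0306

CI: 0.442 ± 0.0306 = (0.411, 0.473)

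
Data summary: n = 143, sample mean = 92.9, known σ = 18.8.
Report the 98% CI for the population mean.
(89.24, 96.56)

z-interval (σ known):
z* = 2.326 for 98% confidence

Margin of error = z* · σ/√n = 2.326 · 18.8/√143 = 3.66

CI: (92.9 - 3.66, 92.9 + 3.66) = (89.24, 96.56)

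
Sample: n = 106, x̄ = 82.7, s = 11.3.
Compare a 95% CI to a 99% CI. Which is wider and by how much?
99% CI is wider by 1.41

df = 105
95% CI: t* = 1.983, (80.52, 84.88), width = 2 · t* · s/√n = 4.35
99% CI: t* = 2.623, (79.82, 85.58), width = 2 · t* · s/√n = 5.76

The 99% CI is wider by 5.76 - 4.35 = 1.41.
Higher confidence requires a wider interval.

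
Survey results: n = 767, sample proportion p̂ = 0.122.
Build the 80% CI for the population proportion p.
(0.107, 0.137)

Proportion CI:
SE = √(p̂(1-p̂)/n) = √(0.122 · 0.878 / 767) = 0.01182

z* = 1.282
Margin = z* · SE = 1.282 · 0.01182 = 0.0152

CI: 0.122 ± 0.0152 = (0.107, 0.137)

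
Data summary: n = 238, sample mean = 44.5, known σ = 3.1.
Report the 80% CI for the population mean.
(44.24, 44.76)

z-interval (σ known):
z* = 1.282 for 80% confidence

Margin of error = z* · σ/√n = 1.282 · 3.1/√238 = 0.26

CI: (44.5 - 0.26, 44.5 + 0.26) = (44.24, 44.76)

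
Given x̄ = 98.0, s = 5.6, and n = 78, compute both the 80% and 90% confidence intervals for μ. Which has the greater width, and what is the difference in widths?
90% CI is wider by 0.47

df = 77
80% CI: t* = 1.293, (97.18, 98.82), width = 2 · t* · s/√n = 1.64
90% CI: t* = 1.665, (96.94, 99.06), width = 2 · t* · s/√n = 2.11

The 90% CI is wider by 2.11 - 1.64 = 0.47.
Higher confidence requires a wider interval.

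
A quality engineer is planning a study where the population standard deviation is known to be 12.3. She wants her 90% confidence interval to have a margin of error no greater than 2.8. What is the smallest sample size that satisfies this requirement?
n ≥ 53

For margin E ≤ 2.8:
n ≥ (z* · σ / E)²
n ≥ (1.645 · 12.3 / 2.8)²
n ≥ 52.22

Minimum n = 53 (rounding up)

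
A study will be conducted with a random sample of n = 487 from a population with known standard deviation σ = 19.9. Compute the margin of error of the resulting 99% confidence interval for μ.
Margin of error = 2.32

Margin of error = z* · σ/√n
= 2.576 · 19.9/√487
= 2.576 · 19.9/22.0681
= 2.32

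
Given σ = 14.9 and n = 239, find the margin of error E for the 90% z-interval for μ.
Margin of error = 1.59

Margin of error = z* · σ/√n
= 1.645 · 14.9/√239
= 1.645 · 14.9/15.4596
= 1.59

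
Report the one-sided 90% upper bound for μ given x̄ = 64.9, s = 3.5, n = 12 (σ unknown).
μ ≤ 66.28

Upper bound (one-sided):
t* = 1.363 (one-sided for 90%)
Upper bound = x̄ + t* · s/√n = 64.9 + 1.363 · 3.5/√12 = 66.28

We are 90% confident that μ ≤ 66.28.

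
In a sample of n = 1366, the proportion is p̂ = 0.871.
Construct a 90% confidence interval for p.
(0.856, 0.886)

Proportion CI:
SE = √(p̂(1-p̂)/n) = √(0.871 · 0.129 / 1366) = 0.00907

z* = 1.645
Margin = z* · SE = 1.645 · 0.00907 = 0.0149

CI: 0.871 ± 0.0149 = (0.856, 0.886)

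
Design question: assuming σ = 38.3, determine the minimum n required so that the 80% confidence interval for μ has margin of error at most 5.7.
n ≥ 75

For margin E ≤ 5.7:
n ≥ (z* · σ / E)²
n ≥ (1.282 · 38.3 / 5.7)²
n ≥ 74.20

Minimum n = 75 (rounding up)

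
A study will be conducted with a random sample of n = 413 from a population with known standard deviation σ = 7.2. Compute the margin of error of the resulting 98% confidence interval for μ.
Margin of error = 0.82

Margin of error = z* · σ/√n
= 2.326 · 7.2/√413
= 2.326 · 7.2/20.3224
= 0.82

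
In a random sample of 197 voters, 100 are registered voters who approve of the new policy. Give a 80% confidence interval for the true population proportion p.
(0.462, 0.553)

Proportion CI:
p̂ = 100/197 = 0.50761
SE = √(p̂(1-p̂)/n) = √(0.50761 · 0.49239 / 197) = 0.03562

z* = 1.282
Margin = z* · SE = 1.282 · 0.03562 = 0.0457

CI: 0.50761 ± 0.0457 = (0.462, 0.553)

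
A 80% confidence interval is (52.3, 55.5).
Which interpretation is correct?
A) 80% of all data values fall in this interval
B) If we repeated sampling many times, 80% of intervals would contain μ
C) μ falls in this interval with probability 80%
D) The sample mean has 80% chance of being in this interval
B

A) Wrong — a CI is about the parameter μ, not individual data values.
B) Correct — this is the frequentist long-run coverage interpretation.
C) Wrong — μ is fixed; the randomness lives in the interval, not in μ.
D) Wrong — x̄ is observed and sits in the interval by construction.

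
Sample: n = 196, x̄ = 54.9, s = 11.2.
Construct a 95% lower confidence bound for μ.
μ ≥ 53.58

Lower bound (one-sided):
t* = 1.653 (one-sided for 95%)
Lower bound = x̄ - t* · s/√n = 54.9 - 1.653 · 11.2/√196 = 53.58

We are 95% confident that μ ≥ 53.58.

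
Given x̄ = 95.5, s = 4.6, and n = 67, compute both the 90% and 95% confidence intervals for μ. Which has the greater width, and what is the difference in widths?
95% CI is wider by 0.37

df = 66
90% CI: t* = 1.668, (94.56, 96.44), width = 2 · t* · s/√n = 1.87
95% CI: t* = 1.997, (94.38, 96.62), width = 2 · t* · s/√n = 2.24

The 95% CI is wider by 2.24 - 1.87 = 0.37.
Higher confidence requires a wider interval.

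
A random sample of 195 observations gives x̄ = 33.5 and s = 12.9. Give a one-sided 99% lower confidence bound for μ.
μ ≥ 31.33

Lower bound (one-sided):
t* = 2.346 (one-sided for 99%)
Lower bound = x̄ - t* · s/√n = 33.5 - 2.346 · 12.9/√195 = 31.33

We are 99% confident that μ ≥ 31.33.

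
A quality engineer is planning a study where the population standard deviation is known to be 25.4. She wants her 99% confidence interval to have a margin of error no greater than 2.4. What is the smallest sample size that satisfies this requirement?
n ≥ 744

For margin E ≤ 2.4:
n ≥ (z* · σ / E)²
n ≥ (2.576 · 25.4 / 2.4)²
n ≥ 743.25

Minimum n = 744 (rounding up)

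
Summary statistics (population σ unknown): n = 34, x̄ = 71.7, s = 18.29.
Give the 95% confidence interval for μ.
(65.32, 78.08)

t-interval (σ unknown):
df = n - 1 = 33
t* = 2.035 for 95% confidence

Margin of error = t* · s/√n = 2.035 · 18.29/√34 = 6.38

CI: (65.32, 78.08)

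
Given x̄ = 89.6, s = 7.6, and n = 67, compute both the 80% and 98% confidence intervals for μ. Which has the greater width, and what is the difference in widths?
98% CI is wider by 2.03

df = 66
80% CI: t* = 1.295, (88.40, 90.80), width = 2 · t* · s/√n = 2.40
98% CI: t* = 2.384, (87.39, 91.81), width = 2 · t* · s/√n = 4.43

The 98% CI is wider by 4.43 - 2.40 = 2.03.
Higher confidence requires a wider interval.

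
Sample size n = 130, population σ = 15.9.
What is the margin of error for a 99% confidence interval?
Margin of error = 3.59

Margin of error = z* · σ/√n
= 2.576 · 15.9/√130
= 2.576 · 15.9/11.4018
= 3.59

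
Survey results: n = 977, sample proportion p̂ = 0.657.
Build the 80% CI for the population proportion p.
(0.638, 0.676)

Proportion CI:
SE = √(p̂(1-p̂)/n) = √(0.657 · 0.343 / 977) = 0.01519

z* = 1.282
Margin = z* · SE = 1.282 · 0.01519 = 0.0195

CI: 0.657 ± 0.0195 = (0.638, 0.676)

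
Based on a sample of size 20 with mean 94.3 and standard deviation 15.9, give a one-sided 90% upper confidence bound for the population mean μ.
μ ≤ 99.02

Upper bound (one-sided):
t* = 1.328 (one-sided for 90%)
Upper bound = x̄ + t* · s/√n = 94.3 + 1.328 · 15.9/√20 = 99.02

We are 90% confident that μ ≤ 99.02.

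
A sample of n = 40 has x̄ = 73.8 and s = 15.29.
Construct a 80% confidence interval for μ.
(70.65, 76.95)

t-interval (σ unknown):
df = n - 1 = 39
t* = 1.304 for 80% confidence

Margin of error = t* · s/√n = 1.304 · 15.29/√40 = 3.15

CI: (70.65, 76.95)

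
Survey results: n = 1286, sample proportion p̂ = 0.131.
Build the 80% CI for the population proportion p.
(0.119, 0.143)

Proportion CI:
SE = √(p̂(1-p̂)/n) = √(0.131 · 0.869 / 1286) = 0.00941

z* = 1.282
Margin = z* · SE = 1.282 · 0.00941 = 0.0121

CI: 0.131 ± 0.0121 = (0.119, 0.143)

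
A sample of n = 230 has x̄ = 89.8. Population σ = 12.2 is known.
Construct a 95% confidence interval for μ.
(88.22, 91.38)

z-interval (σ known):
z* = 1.960 for 95% confidence

Margin of error = z* · σ/√n = 1.960 · 12.2/√230 = 1.58

CI: (89.8 - 1.58, 89.8 + 1.58) = (88.22, 91.38)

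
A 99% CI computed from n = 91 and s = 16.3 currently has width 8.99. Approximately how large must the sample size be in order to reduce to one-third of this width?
n ≈ 819

CI width ∝ 1/√n
To reduce width by factor 3, need √n to grow by 3 → need 3² = 9 times as many samples.

Current: n = 91, width = 8.99
New: n = 819, width ≈ 2.94

Width reduced by factor of 8.99/2.94 = 3.06.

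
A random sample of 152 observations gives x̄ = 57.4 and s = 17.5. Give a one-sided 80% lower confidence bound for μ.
μ ≥ 56.20

Lower bound (one-sided):
t* = 0.844 (one-sided for 80%)
Lower bound = x̄ - t* · s/√n = 57.4 - 0.844 · 17.5/√152 = 56.20

We are 80% confident that μ ≥ 56.20.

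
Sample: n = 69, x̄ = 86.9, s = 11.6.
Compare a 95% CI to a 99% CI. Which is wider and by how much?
99% CI is wider by 1.83

df = 68
95% CI: t* = 1.995, (84.11, 89.69), width = 2 · t* · s/√n = 5.57
99% CI: t* = 2.650, (83.20, 90.60), width = 2 · t* · s/√n = 7.40

The 99% CI is wider by 7.40 - 5.57 = 1.83.
Higher confidence requires a wider interval.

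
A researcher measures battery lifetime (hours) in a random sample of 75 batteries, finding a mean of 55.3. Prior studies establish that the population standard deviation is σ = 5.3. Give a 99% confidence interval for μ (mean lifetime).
(53.72, 56.88)

z-interval (σ known):
z* = 2.576 for 99% confidence

Margin of error = z* · σ/√n = 2.576 · 5.3/√75 = 1.58

CI: (55.3 - 1.58, 55.3 + 1.58) = (53.72, 56.88)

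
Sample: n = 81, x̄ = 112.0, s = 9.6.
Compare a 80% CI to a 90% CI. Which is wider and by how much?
90% CI is wider by 0.79

df = 80
80% CI: t* = 1.292, (110.62, 113.38), width = 2 · t* · s/√n = 2.76
90% CI: t* = 1.664, (110.23, 113.77), width = 2 · t* · s/√n = 3.55

The 90% CI is wider by 3.55 - 2.76 = 0.79.
Higher confidence requires a wider interval.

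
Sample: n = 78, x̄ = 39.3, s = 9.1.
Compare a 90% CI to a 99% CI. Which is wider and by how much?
99% CI is wider by 2.01

df = 77
90% CI: t* = 1.665, (37.58, 41.02), width = 2 · t* · s/√n = 3.43
99% CI: t* = 2.641, (36.58, 42.02), width = 2 · t* · s/√n = 5.44

The 99% CI is wider by 5.44 - 3.43 = 2.01.
Higher confidence requires a wider interval.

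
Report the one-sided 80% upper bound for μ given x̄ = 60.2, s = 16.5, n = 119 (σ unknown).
μ ≤ 61.48

Upper bound (one-sided):
t* = 0.845 (one-sided for 80%)
Upper bound = x̄ + t* · s/√n = 60.2 + 0.845 · 16.5/√119 = 61.48

We are 80% confident that μ ≤ 61.48.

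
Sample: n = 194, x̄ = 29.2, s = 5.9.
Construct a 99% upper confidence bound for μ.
μ ≤ 30.19

Upper bound (one-sided):
t* = 2.346 (one-sided for 99%)
Upper bound = x̄ + t* · s/√n = 29.2 + 2.346 · 5.9/√194 = 30.19

We are 99% confident that μ ≤ 30.19.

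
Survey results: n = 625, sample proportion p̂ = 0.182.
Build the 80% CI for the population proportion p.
(0.162, 0.202)

Proportion CI:
SE = √(p̂(1-p̂)/n) = √(0.182 · 0.818 / 625) = 0.01543

z* = 1.282
Margin = z* · SE = 1.282 · 0.01543 = 0.0198

CI: 0.182 ± 0.0198 = (0.162, 0.202)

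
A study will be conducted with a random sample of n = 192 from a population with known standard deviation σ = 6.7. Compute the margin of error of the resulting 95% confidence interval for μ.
Margin of error = 0.95

Margin of error = z* · σ/√n
= 1.960 · 6.7/√192
= 1.960 · 6.7/13.8564
= 0.95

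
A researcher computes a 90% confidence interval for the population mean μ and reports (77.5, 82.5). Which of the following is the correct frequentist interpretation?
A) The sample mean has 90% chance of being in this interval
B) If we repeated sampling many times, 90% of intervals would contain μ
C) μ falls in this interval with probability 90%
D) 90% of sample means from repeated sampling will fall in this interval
B

A) Wrong — x̄ is observed and sits in the interval by construction.
B) Correct — this is the frequentist long-run coverage interpretation.
C) Wrong — μ is fixed; the randomness lives in the interval, not in μ.
D) Wrong — coverage applies to intervals containing μ, not to future x̄ values.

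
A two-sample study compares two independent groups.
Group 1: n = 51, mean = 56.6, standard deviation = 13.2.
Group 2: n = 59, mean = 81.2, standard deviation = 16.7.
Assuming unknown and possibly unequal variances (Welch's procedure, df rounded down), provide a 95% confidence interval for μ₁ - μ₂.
(-30.26, -18.94)

Difference: x̄₁ - x̄₂ = -24.60
SE = √(s₁²/n₁ + s₂²/n₂) = √(13.2²/51 + 16.7²/59) = 2.8537
df = 107.19 → 107 (Welch–Satterthwaite, rounded down)
t* = 1.982

CI: -24.60 ± 1.982 · 2.8537 = -24.60 ± 5.66 = (-30.26, -18.94)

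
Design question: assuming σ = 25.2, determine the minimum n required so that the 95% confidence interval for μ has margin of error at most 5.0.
n ≥ 98

For margin E ≤ 5.0:
n ≥ (z* · σ / E)²
n ≥ (1.960 · 25.2 / 5.0)²
n ≥ 97.58

Minimum n = 98 (rounding up)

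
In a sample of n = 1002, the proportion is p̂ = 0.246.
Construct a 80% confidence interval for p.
(0.229, 0.263)

Proportion CI:
SE = √(p̂(1-p̂)/n) = √(0.246 · 0.754 / 1002) = 0.01361

z* = 1.282
Margin = z* · SE = 1.282 · 0.01361 = 0.0174

CI: 0.246 ± 0.0174 = (0.229, 0.263)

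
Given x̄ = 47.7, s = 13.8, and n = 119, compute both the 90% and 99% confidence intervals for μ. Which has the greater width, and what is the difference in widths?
99% CI is wider by 2.43

df = 118
90% CI: t* = 1.658, (45.60, 49.80), width = 2 · t* · s/√n = 4.19
99% CI: t* = 2.618, (44.39, 51.01), width = 2 · t* · s/√n = 6.62

The 99% CI is wider by 6.62 - 4.19 = 2.43.
Higher confidence requires a wider interval.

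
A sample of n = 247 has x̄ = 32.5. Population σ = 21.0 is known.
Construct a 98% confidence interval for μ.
(29.39, 35.61)

z-interval (σ known):
z* = 2.326 for 98% confidence

Margin of error = z* · σ/√n = 2.326 · 21.0/√247 = 3.11

CI: (32.5 - 3.11, 32.5 + 3.11) = (29.39, 35.61)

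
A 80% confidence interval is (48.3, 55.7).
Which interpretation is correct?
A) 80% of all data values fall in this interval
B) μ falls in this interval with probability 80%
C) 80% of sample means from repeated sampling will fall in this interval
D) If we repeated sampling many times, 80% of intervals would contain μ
D

A) Wrong — a CI is about the parameter μ, not individual data values.
B) Wrong — μ is fixed; the randomness lives in the interval, not in μ.
C) Wrong — coverage applies to intervals containing μ, not to future x̄ values.
D) Correct — this is the frequentist long-run coverage interpretation.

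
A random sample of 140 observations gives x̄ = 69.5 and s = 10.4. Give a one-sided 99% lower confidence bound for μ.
μ ≥ 67.43

Lower bound (one-sided):
t* = 2.353 (one-sided for 99%)
Lower bound = x̄ - t* · s/√n = 69.5 - 2.353 · 10.4/√140 = 67.43

We are 99% confident that μ ≥ 67.43.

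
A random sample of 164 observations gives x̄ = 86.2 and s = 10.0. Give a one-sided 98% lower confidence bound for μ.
μ ≥ 84.58

Lower bound (one-sided):
t* = 2.070 (one-sided for 98%)
Lower bound = x̄ - t* · s/√n = 86.2 - 2.070 · 10.0/√164 = 84.58

We are 98% confident that μ ≥ 84.58.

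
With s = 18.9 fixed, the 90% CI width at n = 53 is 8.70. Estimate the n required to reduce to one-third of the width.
n ≈ 477

CI width ∝ 1/√n
To reduce width by factor 3, need √n to grow by 3 → need 3² = 9 times as many samples.

Current: n = 53, width = 8.70
New: n = 477, width ≈ 2.85

Width reduced by factor of 8.70/2.85 = 3.05.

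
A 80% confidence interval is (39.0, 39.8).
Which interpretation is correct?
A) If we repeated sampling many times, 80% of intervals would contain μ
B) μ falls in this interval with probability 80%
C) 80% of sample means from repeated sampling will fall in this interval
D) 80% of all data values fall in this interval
A

A) Correct — this is the frequentist long-run coverage interpretation.
B) Wrong — μ is fixed; the randomness lives in the interval, not in μ.
C) Wrong — coverage applies to intervals containing μ, not to future x̄ values.
D) Wrong — a CI is about the parameter μ, not individual data values.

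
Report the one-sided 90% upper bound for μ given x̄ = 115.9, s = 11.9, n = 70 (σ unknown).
μ ≤ 117.74

Upper bound (one-sided):
t* = 1.294 (one-sided for 90%)
Upper bound = x̄ + t* · s/√n = 115.9 + 1.294 · 11.9/√70 = 117.74

We are 90% confident that μ ≤ 117.74.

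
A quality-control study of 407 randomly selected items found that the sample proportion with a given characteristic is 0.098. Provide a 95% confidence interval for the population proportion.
(0.069, 0.127)

Proportion CI:
SE = √(p̂(1-p̂)/n) = √(0.098 · 0.902 / 407) = 0.01474

z* = 1.960
Margin = z* · SE = 1.960 · 0.01474 = 0.0289

CI: 0.098 ± 0.0289 = (0.069, 0.127)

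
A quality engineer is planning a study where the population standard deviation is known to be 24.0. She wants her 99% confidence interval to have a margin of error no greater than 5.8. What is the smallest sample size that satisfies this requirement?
n ≥ 114

For margin E ≤ 5.8:
n ≥ (z* · σ / E)²
n ≥ (2.576 · 24.0 / 5.8)²
n ≥ 113.62

Minimum n = 114 (rounding up)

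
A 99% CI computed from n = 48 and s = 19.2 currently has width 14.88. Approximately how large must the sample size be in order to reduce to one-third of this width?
n ≈ 432

CI width ∝ 1/√n
To reduce width by factor 3, need √n to grow by 3 → need 3² = 9 times as many samples.

Current: n = 48, width = 14.88
New: n = 432, width ≈ 4.78

Width reduced by factor of 14.88/4.78 = 3.11.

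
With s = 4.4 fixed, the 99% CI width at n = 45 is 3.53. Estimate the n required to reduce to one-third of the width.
n ≈ 405

CI width ∝ 1/√n
To reduce width by factor 3, need √n to grow by 3 → need 3² = 9 times as many samples.

Current: n = 45, width = 3.53
New: n = 405, width ≈ 1.13

Width reduced by factor of 3.53/1.13 = 3.12.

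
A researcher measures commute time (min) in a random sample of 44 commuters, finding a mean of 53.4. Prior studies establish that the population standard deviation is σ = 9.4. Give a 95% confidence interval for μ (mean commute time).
(50.62, 56.18)

z-interval (σ known):
z* = 1.960 for 95% confidence

Margin of error = z* · σ/√n = 1.960 · 9.4/√44 = 2.78

CI: (53.4 - 2.78, 53.4 + 2.78) = (50.62, 56.18)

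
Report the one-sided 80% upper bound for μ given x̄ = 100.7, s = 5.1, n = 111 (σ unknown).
μ ≤ 101.11

Upper bound (one-sided):
t* = 0.845 (one-sided for 80%)
Upper bound = x̄ + t* · s/√n = 100.7 + 0.845 · 5.1/√111 = 101.11

We are 80% confident that μ ≤ 101.11.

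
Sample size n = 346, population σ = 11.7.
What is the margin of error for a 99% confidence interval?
Margin of error = 1.62

Margin of error = z* · σ/√n
= 2.576 · 11.7/√346
= 2.576 · 11.7/18.6011
= 1.62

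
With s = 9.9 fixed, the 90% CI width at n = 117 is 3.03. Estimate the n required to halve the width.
n ≈ 468

CI width ∝ 1/√n
To reduce width by factor 2, need √n to grow by 2 → need 2² = 4 times as many samples.

Current: n = 117, width = 3.03
New: n = 468, width ≈ 1.51

Width reduced by factor of 3.03/1.51 = 2.01.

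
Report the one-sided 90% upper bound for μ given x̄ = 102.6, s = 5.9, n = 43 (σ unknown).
μ ≤ 103.77

Upper bound (one-sided):
t* = 1.302 (one-sided for 90%)
Upper bound = x̄ + t* · s/√n = 102.6 + 1.302 · 5.9/√43 = 103.77

We are 90% confident that μ ≤ 103.77.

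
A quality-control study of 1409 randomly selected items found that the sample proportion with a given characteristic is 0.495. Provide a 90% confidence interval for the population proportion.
(0.473, 0.517)

Proportion CI:
SE = √(p̂(1-p̂)/n) = √(0.495 · 0.505 / 1409) = 0.01332

z* = 1.645
Margin = z* · SE = 1.645 · 0.01332 = 0.0219

CI: 0.495 ± 0.0219 = (0.473, 0.517)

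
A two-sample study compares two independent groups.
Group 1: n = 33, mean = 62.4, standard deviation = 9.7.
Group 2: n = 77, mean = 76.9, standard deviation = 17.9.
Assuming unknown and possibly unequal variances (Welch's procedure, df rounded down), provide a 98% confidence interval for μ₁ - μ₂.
(-20.76, -8.24)

Difference: x̄₁ - x̄₂ = -14.50
SE = √(s₁²/n₁ + s₂²/n₂) = √(9.7²/33 + 17.9²/77) = 2.6481
df = 102.05 → 102 (Welch–Satterthwaite, rounded down)
t* = 2.363

CI: -14.50 ± 2.363 · 2.6481 = -14.50 ± 6.26 = (-20.76, -8.24)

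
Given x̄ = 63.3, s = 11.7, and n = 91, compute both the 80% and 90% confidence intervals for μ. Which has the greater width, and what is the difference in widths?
90% CI is wider by 0.91

df = 90
80% CI: t* = 1.291, (61.72, 64.88), width = 2 · t* · s/√n = 3.17
90% CI: t* = 1.662, (61.26, 65.34), width = 2 · t* · s/√n = 4.08

The 90% CI is wider by 4.08 - 3.17 = 0.91.
Higher confidence requires a wider interval.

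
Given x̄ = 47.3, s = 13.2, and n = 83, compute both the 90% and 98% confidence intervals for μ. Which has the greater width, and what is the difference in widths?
98% CI is wider by 2.06

df = 82
90% CI: t* = 1.664, (44.89, 49.71), width = 2 · t* · s/√n = 4.82
98% CI: t* = 2.373, (43.86, 50.74), width = 2 · t* · s/√n = 6.88

The 98% CI is wider by 6.88 - 4.82 = 2.06.
Higher confidence requires a wider interval.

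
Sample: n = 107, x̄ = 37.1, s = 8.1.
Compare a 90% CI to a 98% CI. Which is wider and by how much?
98% CI is wider by 1.10

df = 106
90% CI: t* = 1.659, (35.80, 38.40), width = 2 · t* · s/√n = 2.60
98% CI: t* = 2.362, (35.25, 38.95), width = 2 · t* · s/√n = 3.70

The 98% CI is wider by 3.70 - 2.60 = 1.10.
Higher confidence requires a wider interval.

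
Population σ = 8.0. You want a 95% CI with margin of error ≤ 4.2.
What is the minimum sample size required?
n ≥ 14

For margin E ≤ 4.2:
n ≥ (z* · σ / E)²
n ≥ (1.960 · 8.0 / 4.2)²
n ≥ 13.94

Minimum n = 14 (rounding up)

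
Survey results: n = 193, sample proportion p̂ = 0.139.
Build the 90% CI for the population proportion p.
(0.098, 0.180)

Proportion CI:
SE = √(p̂(1-p̂)/n) = √(0.139 · 0.861 / 193) = 0.02490

z* = 1.645
Margin = z* · SE = 1.645 · 0.02490 = 0.0410

CI: 0.139 ± 0.0410 = (0.098, 0.180)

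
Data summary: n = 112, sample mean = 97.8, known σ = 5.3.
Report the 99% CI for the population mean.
(96.51, 99.09)

z-interval (σ known):
z* = 2.576 for 99% confidence

Margin of error = z* · σ/√n = 2.576 · 5.3/√112 = 1.29

CI: (97.8 - 1.29, 97.8 + 1.29) = (96.51, 99.09)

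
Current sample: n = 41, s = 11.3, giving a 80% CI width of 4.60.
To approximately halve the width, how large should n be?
n ≈ 164

CI width ∝ 1/√n
To reduce width by factor 2, need √n to grow by 2 → need 2² = 4 times as many samples.

Current: n = 41, width = 4.60
New: n = 164, width ≈ 2.27

Width reduced by factor of 4.60/2.27 = 2.03.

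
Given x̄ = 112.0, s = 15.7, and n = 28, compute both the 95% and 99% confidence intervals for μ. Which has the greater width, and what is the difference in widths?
99% CI is wider by 4.26

df = 27
95% CI: t* = 2.052, (105.91, 118.09), width = 2 · t* · s/√n = 12.18
99% CI: t* = 2.771, (103.78, 120.22), width = 2 · t* · s/√n = 16.44

The 99% CI is wider by 16.44 - 12.18 = 4.26.
Higher confidence requires a wider interval.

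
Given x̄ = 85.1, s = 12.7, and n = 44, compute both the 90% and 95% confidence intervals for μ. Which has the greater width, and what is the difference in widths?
95% CI is wider by 1.28

df = 43
90% CI: t* = 1.681, (81.88, 88.32), width = 2 · t* · s/√n = 6.44
95% CI: t* = 2.017, (81.24, 88.96), width = 2 · t* · s/√n = 7.72

The 95% CI is wider by 7.72 - 6.44 = 1.28.
Higher confidence requires a wider interval.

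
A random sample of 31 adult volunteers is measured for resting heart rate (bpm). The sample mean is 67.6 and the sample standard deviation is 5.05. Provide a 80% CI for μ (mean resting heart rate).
(66.41, 68.79)

t-interval (σ unknown):
df = n - 1 = 30
t* = 1.310 for 80% confidence

Margin of error = t* · s/√n = 1.310 · 5.05/√31 = 1.19

CI: (66.41, 68.79)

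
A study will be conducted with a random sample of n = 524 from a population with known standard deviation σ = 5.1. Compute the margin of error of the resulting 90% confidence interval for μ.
Margin of error = 0.37

Margin of error = z* · σ/√n
= 1.645 · 5.1/√524
= 1.645 · 5.1/22.8910
= 0.37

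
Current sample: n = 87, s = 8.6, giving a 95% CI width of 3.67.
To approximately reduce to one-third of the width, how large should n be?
n ≈ 783

CI width ∝ 1/√n
To reduce width by factor 3, need √n to grow by 3 → need 3² = 9 times as many samples.

Current: n = 87, width = 3.67
New: n = 783, width ≈ 1.21

Width reduced by factor of 3.67/1.21 = 3.03.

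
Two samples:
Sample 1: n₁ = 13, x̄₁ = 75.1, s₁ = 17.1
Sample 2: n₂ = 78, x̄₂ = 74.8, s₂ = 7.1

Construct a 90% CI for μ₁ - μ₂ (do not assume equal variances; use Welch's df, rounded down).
(-8.27, 8.87)

Difference: x̄₁ - x̄₂ = 0.30
SE = √(s₁²/n₁ + s₂²/n₂) = √(17.1²/13 + 7.1²/78) = 4.8103
df = 12.70 → 12 (Welch–Satterthwaite, rounded down)
t* = 1.782

CI: 0.30 ± 1.782 · 4.8103 = 0.30 ± 8.57 = (-8.27, 8.87)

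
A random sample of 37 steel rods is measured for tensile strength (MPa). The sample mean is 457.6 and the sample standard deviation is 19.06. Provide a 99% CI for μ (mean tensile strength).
(449.08, 466.12)

t-interval (σ unknown):
df = n - 1 = 36
t* = 2.719 for 99% confidence

Margin of error = t* · s/√n = 2.719 · 19.06/√37 = 8.52

CI: (449.08, 466.12)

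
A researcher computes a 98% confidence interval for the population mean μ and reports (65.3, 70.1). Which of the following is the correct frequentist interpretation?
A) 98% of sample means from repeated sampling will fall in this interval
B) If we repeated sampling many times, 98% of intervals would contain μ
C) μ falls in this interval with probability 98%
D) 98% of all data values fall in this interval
B

A) Wrong — coverage applies to intervals containing μ, not to future x̄ values.
B) Correct — this is the frequentist long-run coverage interpretation.
C) Wrong — μ is fixed; the randomness lives in the interval, not in μ.
D) Wrong — a CI is about the parameter μ, not individual data values.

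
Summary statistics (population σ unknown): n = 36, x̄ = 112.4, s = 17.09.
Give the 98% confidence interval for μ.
(105.46, 119.34)

t-interval (σ unknown):
df = n - 1 = 35
t* = 2.438 for 98% confidence

Margin of error = t* · s/√n = 2.438 · 17.09/√36 = 6.94

CI: (105.46, 119.34)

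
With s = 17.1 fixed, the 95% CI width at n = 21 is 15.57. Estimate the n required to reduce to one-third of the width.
n ≈ 189

CI width ∝ 1/√n
To reduce width by factor 3, need √n to grow by 3 → need 3² = 9 times as many samples.

Current: n = 21, width = 15.57
New: n = 189, width ≈ 4.91

Width reduced by factor of 15.57/4.91 = 3.17.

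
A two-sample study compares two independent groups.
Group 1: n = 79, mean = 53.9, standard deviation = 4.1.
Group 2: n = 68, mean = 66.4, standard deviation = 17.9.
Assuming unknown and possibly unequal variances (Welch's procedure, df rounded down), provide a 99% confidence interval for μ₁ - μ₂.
(-18.37, -6.63)

Difference: x̄₁ - x̄₂ = -12.50
SE = √(s₁²/n₁ + s₂²/n₂) = √(4.1²/79 + 17.9²/68) = 2.2192
df = 73.06 → 73 (Welch–Satterthwaite, rounded down)
t* = 2.645

CI: -12.50 ± 2.645 · 2.2192 = -12.50 ± 5.87 = (-18.37, -6.63)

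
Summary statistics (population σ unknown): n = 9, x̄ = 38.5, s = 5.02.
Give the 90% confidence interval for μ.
(35.39, 41.61)

t-interval (σ unknown):
df = n - 1 = 8
t* = 1.860 for 90% confidence

Margin of error = t* · s/√n = 1.860 · 5.02/√9 = 3.11

CI: (35.39, 41.61)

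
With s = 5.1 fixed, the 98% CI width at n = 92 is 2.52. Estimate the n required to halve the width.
n ≈ 368

CI width ∝ 1/√n
To reduce width by factor 2, need √n to grow by 2 → need 2² = 4 times as many samples.

Current: n = 92, width = 2.52
New: n = 368, width ≈ 1.24

Width reduced by factor of 2.52/1.24 = 2.03.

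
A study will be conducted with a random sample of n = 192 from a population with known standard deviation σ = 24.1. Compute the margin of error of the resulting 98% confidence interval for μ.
Margin of error = 4.05

Margin of error = z* · σ/√n
= 2.326 · 24.1/√192
= 2.326 · 24.1/13.8564
= 4.05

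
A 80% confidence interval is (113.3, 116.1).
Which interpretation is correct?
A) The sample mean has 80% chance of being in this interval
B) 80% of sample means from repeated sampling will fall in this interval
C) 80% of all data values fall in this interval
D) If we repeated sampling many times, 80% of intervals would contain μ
D

A) Wrong — x̄ is observed and sits in the interval by construction.
B) Wrong — coverage applies to intervals containing μ, not to future x̄ values.
C) Wrong — a CI is about the parameter μ, not individual data values.
D) Correct — this is the frequentist long-run coverage interpretation.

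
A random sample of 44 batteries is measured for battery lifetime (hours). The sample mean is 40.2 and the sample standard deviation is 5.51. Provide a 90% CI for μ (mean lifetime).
(38.80, 41.60)

t-interval (σ unknown):
df = n - 1 = 43
t* = 1.681 for 90% confidence

Margin of error = t* · s/√n = 1.681 · 5.51/√44 = 1.40

CI: (38.80, 41.60)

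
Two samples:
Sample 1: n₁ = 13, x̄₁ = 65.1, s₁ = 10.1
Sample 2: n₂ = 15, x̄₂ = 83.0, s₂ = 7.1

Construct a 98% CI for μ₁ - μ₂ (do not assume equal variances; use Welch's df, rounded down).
(-26.33, -9.47)

Difference: x̄₁ - x̄₂ = -17.90
SE = √(s₁²/n₁ + s₂²/n₂) = √(10.1²/13 + 7.1²/15) = 3.3478
df = 21.15 → 21 (Welch–Satterthwaite, rounded down)
t* = 2.518

CI: -17.90 ± 2.518 · 3.3478 = -17.90 ± 8.43 = (-26.33, -9.47)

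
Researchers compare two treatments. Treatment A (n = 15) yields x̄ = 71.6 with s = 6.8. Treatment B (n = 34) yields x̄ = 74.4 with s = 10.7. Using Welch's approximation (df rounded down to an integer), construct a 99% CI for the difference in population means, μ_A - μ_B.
(-9.67, 4.07)

Difference: x̄₁ - x̄₂ = -2.80
SE = √(s₁²/n₁ + s₂²/n₂) = √(6.8²/15 + 10.7²/34) = 2.5397
df = 40.69 → 40 (Welch–Satterthwaite, rounded down)
t* = 2.704

CI: -2.80 ± 2.704 · 2.5397 = -2.80 ± 6.87 = (-9.67, 4.07)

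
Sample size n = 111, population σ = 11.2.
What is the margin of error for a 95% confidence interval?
Margin of error = 2.08

Margin of error = z* · σ/√n
= 1.960 · 11.2/√111
= 1.960 · 11.2/10.5357
= 2.08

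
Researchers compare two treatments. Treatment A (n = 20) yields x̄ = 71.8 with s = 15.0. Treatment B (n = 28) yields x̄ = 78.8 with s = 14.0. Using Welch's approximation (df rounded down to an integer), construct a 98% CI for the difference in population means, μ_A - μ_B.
(-17.36, 3.36)

Difference: x̄₁ - x̄₂ = -7.00
SE = √(s₁²/n₁ + s₂²/n₂) = √(15.0²/20 + 14.0²/28) = 4.2720
df = 39.29 → 39 (Welch–Satterthwaite, rounded down)
t* = 2.426

CI: -7.00 ± 2.426 · 4.2720 = -7.00 ± 10.36 = (-17.36, 3.36)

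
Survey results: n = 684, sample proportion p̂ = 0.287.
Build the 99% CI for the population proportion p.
(0.242, 0.332)

Proportion CI:
SE = √(p̂(1-p̂)/n) = √(0.287 · 0.713 / 684) = 0.01730

z* = 2.576
Margin = z* · SE = 2.576 · 0.01730 = 0.0446

CI: 0.287 ± 0.0446 = (0.242, 0.332)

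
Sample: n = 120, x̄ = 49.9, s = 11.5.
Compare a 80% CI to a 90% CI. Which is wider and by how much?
90% CI is wider by 0.77

df = 119
80% CI: t* = 1.289, (48.55, 51.25), width = 2 · t* · s/√n = 2.71
90% CI: t* = 1.658, (48.16, 51.64), width = 2 · t* · s/√n = 3.48

The 90% CI is wider by 3.48 - 2.71 = 0.77.
Higher confidence requires a wider interval.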